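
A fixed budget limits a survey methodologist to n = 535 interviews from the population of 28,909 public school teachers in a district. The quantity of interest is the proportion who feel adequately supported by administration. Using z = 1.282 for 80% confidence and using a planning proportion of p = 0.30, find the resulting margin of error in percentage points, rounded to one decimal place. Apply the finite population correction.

Finite-population factor: (N−n)/(N−1) = (28909−535)/(28909−1) = 0.9815.
SE(p̂) = √[p(1−p)/n · (N−n)/(N−1)] = √[0.2100/535 × 0.9815] = 0.01963.
E = z × SE = 1.282 × 0.01963 = 0.02516 ≈ 2.5 percentage points.

2.5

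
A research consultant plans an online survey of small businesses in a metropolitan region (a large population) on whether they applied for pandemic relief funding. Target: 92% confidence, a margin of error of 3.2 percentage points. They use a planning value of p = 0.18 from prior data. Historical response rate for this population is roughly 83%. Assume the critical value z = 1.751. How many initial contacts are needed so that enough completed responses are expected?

Completed interviews needed: n₀ = 1.751² × 0.1476 / 0.032² ≈ 441.94 → 442.
At an 83% response rate, contacts needed = 442 / 0.83 ≈ 532.53 → 533.

533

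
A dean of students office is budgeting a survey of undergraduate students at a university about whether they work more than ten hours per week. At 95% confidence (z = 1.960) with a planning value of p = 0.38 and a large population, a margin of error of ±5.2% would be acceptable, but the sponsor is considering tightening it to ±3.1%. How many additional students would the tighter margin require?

607

At ±5.2%: n = 1.960² × 0.2356 / 0.052² ≈ 334.72 → 335.
At ±3.1%: n = 1.960² × 0.2356 / 0.031² ≈ 941.81 → 942.
Additional respondents: 942 − 335 = 607.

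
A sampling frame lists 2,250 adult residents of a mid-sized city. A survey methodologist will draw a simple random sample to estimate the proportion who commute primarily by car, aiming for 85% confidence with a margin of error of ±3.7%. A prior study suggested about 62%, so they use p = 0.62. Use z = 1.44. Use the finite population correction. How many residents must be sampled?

Unadjusted: n₀ = 1.44² × 0.62 × 0.38 / 0.037² ≈ 356.86, so n₀ = 357.
Finite population correction with N = 2,250: n = n₀ / (1 + (n₀−1)/N) = 357 / (1 + 356/2250) = 357 / 1.1582 ≈ 308.23.
Rounding up, n = 309.

309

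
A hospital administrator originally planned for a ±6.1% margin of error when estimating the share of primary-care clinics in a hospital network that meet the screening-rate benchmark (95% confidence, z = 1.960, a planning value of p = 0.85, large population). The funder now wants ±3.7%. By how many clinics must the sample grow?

At ±6.1%: n = 1.960² × 0.1275 / 0.061² ≈ 131.63 → 132.
At ±3.7%: n = 1.960² × 0.1275 / 0.037² ≈ 357.78 → 358.
Additional respondents: 358 − 132 = 226.

226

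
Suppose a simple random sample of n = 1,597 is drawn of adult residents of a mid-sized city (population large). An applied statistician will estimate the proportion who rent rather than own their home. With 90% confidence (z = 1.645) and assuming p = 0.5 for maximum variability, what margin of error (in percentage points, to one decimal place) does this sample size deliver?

SE(p̂) = √[p(1−p)/n] = √[0.2500/1597] = 0.01251.
E = z × SE = 1.645 × 0.01251 = 0.02058, or 2.1 percentage points.

2.1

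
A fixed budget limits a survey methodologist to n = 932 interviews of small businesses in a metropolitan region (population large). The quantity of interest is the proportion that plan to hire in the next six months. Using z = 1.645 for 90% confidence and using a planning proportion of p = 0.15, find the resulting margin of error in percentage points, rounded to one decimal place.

1.9

SE(p̂) = √[p(1−p)/n] = √[0.1275/932] = 0.01170.
E = z × SE = 1.645 × 0.01170 = 0.01924, or 1.9 percentage points.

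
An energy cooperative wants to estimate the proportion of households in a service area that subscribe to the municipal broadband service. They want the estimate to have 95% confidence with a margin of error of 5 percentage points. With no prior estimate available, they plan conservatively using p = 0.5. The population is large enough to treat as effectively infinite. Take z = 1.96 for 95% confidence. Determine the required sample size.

385

With p = 0.5, p(1−p) = 0.25.
n = z²·p(1−p)/E² = 1.96² × 0.2500 / 0.050² = 3.8416 × 0.2500 / 0.002500 ≈ 384.16.
Rounding up gives n = 385.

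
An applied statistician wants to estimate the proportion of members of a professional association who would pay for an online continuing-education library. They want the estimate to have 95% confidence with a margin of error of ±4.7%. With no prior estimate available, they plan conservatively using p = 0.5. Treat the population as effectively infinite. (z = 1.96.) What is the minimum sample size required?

435

With p = 0.5, p(1−p) = 0.25.
n = z²·p(1−p)/E² = 1.96² × 0.2500 / 0.047² = 3.8416 × 0.2500 / 0.002209 ≈ 434.77.
Rounding up gives n = 435.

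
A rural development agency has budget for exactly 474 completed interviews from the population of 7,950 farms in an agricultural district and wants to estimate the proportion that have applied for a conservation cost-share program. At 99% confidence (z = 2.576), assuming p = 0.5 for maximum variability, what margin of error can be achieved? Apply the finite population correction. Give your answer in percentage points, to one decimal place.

Finite-population factor: (N−n)/(N−1) = (7950−474)/(7950−1) = 0.9405.
SE(p̂) = √[p(1−p)/n · (N−n)/(N−1)] = √[0.2500/474 × 0.9405] = 0.02227.
E = z × SE = 2.576 × 0.02227 = 0.05737 ≈ 5.7 percentage points.

5.7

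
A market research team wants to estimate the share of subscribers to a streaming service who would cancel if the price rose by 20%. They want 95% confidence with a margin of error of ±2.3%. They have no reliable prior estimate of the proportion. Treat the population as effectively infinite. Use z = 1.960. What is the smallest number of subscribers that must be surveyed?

With no prior estimate, use p = 0.5, giving p(1−p) = 0.25.
n = z²·p(1−p)/E² = 1.960² × 0.2500 / 0.023² = 3.8416 × 0.2500 / 0.000529 ≈ 1815.50.
Rounding up gives n = 1816.

1816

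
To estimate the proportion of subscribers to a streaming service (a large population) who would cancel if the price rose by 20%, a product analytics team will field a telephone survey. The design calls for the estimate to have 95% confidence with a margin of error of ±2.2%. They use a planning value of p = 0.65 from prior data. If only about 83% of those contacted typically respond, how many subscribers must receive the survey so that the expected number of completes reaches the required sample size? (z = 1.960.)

Completed interviews needed: n₀ = 1.960² × 0.2275 / 0.022² ≈ 1805.71 → 1806.
At an 83% response rate, contacts needed = 1806 / 0.83 ≈ 2175.90 → 2176.

2176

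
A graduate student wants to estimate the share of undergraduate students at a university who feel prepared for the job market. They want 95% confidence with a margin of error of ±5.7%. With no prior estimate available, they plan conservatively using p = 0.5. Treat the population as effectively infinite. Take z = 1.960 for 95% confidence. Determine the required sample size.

With p = 0.5, p(1−p) = 0.25.
n = z²·p(1−p)/E² = 1.960² × 0.2500 / 0.057² = 3.8416 × 0.2500 / 0.003249 ≈ 295.60.
Rounding up gives n = 296.

296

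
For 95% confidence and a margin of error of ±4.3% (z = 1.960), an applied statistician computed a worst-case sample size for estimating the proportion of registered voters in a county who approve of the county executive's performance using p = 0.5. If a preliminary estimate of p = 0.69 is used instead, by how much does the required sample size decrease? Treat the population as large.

75

Conservative (p = 0.5): n = 1.960² × 0.25 / 0.043² ≈ 519.42 → 520.
Using p = 0.69: p(1−p) = 0.2139, so n = 1.960² × 0.2139 / 0.043² ≈ 444.41 → 445.
Reduction: 520 − 445 = 75.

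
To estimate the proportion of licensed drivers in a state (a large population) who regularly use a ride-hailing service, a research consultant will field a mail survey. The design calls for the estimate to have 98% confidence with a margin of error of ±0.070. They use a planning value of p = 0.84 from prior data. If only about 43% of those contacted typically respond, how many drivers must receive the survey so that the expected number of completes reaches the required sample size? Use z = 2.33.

Completed interviews needed: n₀ = 2.33² × 0.1344 / 0.070² ≈ 148.91 → 149.
At a 43% response rate, contacts needed = 149 / 0.43 ≈ 346.51 → 347.

347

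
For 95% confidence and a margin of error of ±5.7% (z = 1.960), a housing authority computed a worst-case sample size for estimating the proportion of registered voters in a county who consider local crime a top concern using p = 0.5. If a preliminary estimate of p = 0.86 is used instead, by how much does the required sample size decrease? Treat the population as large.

153

Conservative (p = 0.5): n = 1.960² × 0.25 / 0.057² ≈ 295.60 → 296.
Using p = 0.86: p(1−p) = 0.1204, so n = 1.960² × 0.1204 / 0.057² ≈ 142.36 → 143.
Reduction: 296 − 143 = 153.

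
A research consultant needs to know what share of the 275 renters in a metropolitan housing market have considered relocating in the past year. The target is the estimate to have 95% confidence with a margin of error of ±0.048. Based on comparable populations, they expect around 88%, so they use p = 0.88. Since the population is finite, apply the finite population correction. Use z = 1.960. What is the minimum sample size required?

108

Unadjusted: n₀ = 1.960² × 0.88 × 0.12 / 0.048² ≈ 176.07, so n₀ = 177.
Finite population correction with N = 275: n = n₀ / (1 + (n₀−1)/N) = 177 / (1 + 176/275) = 177 / 1.6400 ≈ 107.93.
Rounding up, n = 108.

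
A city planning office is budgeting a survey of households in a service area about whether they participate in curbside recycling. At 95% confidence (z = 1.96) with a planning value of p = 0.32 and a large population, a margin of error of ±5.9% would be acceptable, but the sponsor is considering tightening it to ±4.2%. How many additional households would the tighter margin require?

At ±5.9%: n = 1.96² × 0.2176 / 0.059² ≈ 240.14 → 241.
At ±4.2%: n = 1.96² × 0.2176 / 0.042² ≈ 473.88 → 474.
Additional respondents: 474 − 241 = 233.

233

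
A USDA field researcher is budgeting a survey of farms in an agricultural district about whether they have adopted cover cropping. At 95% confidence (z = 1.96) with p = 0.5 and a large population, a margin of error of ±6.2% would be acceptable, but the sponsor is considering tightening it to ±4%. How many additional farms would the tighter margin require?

At ±6.2%: n = 1.96² × 0.2500 / 0.062² ≈ 249.84 → 250.
At ±4%: n = 1.96² × 0.2500 / 0.040² ≈ 600.25 → 601.
Additional respondents: 601 − 250 = 351.

351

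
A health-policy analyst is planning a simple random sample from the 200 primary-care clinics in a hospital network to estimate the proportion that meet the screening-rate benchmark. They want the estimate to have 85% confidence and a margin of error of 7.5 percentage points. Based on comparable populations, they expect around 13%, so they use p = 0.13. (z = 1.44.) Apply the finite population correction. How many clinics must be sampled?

Unadjusted: n₀ = 1.44² × 0.13 × 0.87 / 0.075² ≈ 41.69, so n₀ = 42.
Finite population correction with N = 200: n = n₀ / (1 + (n₀−1)/N) = 42 / (1 + 41/200) = 42 / 1.2050 ≈ 34.85.
Rounding up, n = 35.

35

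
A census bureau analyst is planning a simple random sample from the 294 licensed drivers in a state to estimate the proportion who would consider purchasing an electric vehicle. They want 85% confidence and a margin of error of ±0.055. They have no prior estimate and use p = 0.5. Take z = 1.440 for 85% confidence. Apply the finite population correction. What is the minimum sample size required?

Unadjusted: n₀ = 1.440² × 0.50 × 0.50 / 0.055² ≈ 171.37, so n₀ = 172.
Finite population correction with N = 294: n = n₀ / (1 + (n₀−1)/N) = 172 / (1 + 171/294) = 172 / 1.5816 ≈ 108.75.
Rounding up, n = 109.

109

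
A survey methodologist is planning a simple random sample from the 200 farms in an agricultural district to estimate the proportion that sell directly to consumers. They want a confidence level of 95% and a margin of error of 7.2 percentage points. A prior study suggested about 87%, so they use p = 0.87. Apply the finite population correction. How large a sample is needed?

For 95% confidence, z = 1.960.
Unadjusted: n₀ = 1.960² × 0.87 × 0.13 / 0.072² ≈ 83.81, so n₀ = 84.
Finite population correction with N = 200: n = n₀ / (1 + (n₀−1)/N) = 84 / (1 + 83/200) = 84 / 1.4150 ≈ 59.36.
Rounding up, n = 60.

60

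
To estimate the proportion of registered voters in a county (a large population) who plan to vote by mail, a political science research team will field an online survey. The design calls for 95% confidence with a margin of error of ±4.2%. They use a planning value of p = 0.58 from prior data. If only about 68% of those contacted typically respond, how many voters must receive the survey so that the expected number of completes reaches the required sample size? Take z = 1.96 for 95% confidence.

781

Completed interviews needed: n₀ = 1.96² × 0.2436 / 0.042² ≈ 530.51 → 531.
At a 68% response rate, contacts needed = 531 / 0.68 ≈ 780.88 → 781.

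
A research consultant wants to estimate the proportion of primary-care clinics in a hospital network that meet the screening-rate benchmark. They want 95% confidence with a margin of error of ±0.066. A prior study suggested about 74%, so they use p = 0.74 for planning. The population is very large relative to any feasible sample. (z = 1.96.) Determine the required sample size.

170

With p = 0.74, p(1−p) = 0.1924.
n = z²·p(1−p)/E² = 1.96² × 0.1924 / 0.066² = 3.8416 × 0.1924 / 0.004356 ≈ 169.68.
Rounding up gives n = 170.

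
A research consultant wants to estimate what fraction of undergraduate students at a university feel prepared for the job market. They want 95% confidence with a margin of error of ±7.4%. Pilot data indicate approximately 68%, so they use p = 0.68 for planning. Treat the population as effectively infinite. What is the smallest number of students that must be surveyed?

153

For 95% confidence, z = 1.960.
With p = 0.68, p(1−p) = 0.2176.
n = z²·p(1−p)/E² = 1.960² × 0.2176 / 0.074² = 3.8416 × 0.2176 / 0.005476 ≈ 152.65.
Rounding up gives n = 153.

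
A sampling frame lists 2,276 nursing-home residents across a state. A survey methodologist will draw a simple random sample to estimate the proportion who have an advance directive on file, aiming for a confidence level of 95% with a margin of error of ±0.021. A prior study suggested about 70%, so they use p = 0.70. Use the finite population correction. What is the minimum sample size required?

1015

For 95% confidence, z = 1.960.
Unadjusted: n₀ = 1.960² × 0.70 × 0.30 / 0.021² ≈ 1829.33, so n₀ = 1830.
Finite population correction with N = 2,276: n = n₀ / (1 + (n₀−1)/N) = 1830 / (1 + 1829/2276) = 1830 / 1.8036 ≈ 1014.64.
Rounding up, n = 1015.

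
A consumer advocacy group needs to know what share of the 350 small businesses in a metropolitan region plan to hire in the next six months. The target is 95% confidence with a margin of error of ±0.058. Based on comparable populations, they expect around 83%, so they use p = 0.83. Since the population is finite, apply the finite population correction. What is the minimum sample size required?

For 95% confidence, z = 1.960.
Unadjusted: n₀ = 1.960² × 0.83 × 0.17 / 0.058² ≈ 161.13, so n₀ = 162.
Finite population correction with N = 350: n = n₀ / (1 + (n₀−1)/N) = 162 / (1 + 161/350) = 162 / 1.4600 ≈ 110.96.
Rounding up, n = 111.

111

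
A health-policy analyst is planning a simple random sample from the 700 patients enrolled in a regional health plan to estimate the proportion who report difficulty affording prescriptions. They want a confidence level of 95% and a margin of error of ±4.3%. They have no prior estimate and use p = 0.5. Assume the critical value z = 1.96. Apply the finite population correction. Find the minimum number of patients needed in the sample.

Unadjusted: n₀ = 1.96² × 0.50 × 0.50 / 0.043² ≈ 519.42, so n₀ = 520.
Finite population correction with N = 700: n = n₀ / (1 + (n₀−1)/N) = 520 / (1 + 519/700) = 520 / 1.7414 ≈ 298.61.
Rounding up, n = 299.

299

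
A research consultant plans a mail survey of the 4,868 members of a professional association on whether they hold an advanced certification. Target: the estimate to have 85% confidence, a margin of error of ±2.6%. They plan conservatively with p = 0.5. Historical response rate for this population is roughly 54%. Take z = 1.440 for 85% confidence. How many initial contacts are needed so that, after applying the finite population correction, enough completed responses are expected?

1228

Completed interviews needed (unadjusted): n₀ = 1.440² × 0.2500 / 0.026² ≈ 766.86 → 767.
FPC for N = 4,868: n = 767 / (1 + 766/4868) = 767 / 1.1574 ≈ 662.72 → 663.
At a 54% response rate, contacts needed = 663 / 0.54 ≈ 1227.78 → 1228.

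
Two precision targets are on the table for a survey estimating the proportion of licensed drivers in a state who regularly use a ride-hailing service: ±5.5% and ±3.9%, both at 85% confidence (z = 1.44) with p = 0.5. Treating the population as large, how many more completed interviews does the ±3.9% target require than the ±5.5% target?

At ±5.5%: n = 1.44² × 0.2500 / 0.055² ≈ 171.37 → 172.
At ±3.9%: n = 1.44² × 0.2500 / 0.039² ≈ 340.83 → 341.
Additional respondents: 341 − 172 = 169.

169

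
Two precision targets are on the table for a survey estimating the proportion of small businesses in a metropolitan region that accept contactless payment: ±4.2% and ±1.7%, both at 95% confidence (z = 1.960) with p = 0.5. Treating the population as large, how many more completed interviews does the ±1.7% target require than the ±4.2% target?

At ±4.2%: n = 1.960² × 0.2500 / 0.042² ≈ 544.44 → 545.
At ±1.7%: n = 1.960² × 0.2500 / 0.017² ≈ 3323.18 → 3324.
Additional respondents: 3324 − 545 = 2779.

2779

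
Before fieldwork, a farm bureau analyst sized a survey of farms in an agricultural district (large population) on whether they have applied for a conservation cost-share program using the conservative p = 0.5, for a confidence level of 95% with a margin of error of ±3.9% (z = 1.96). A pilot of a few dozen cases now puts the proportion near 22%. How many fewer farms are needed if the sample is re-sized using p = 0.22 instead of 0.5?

Conservative (p = 0.5): n = 1.96² × 0.25 / 0.039² ≈ 631.43 → 632.
Using p = 0.22: p(1−p) = 0.1716, so n = 1.96² × 0.1716 / 0.039² ≈ 433.41 → 434.
Reduction: 632 − 434 = 198.

198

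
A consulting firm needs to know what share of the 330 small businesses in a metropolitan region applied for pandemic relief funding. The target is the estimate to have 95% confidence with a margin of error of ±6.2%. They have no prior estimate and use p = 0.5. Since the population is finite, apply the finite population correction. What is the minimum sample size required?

143

For 95% confidence, z = 1.960.
Unadjusted: n₀ = 1.960² × 0.50 × 0.50 / 0.062² ≈ 249.84, so n₀ = 250.
Finite population correction with N = 330: n = n₀ / (1 + (n₀−1)/N) = 250 / (1 + 249/330) = 250 / 1.7545 ≈ 142.49.
Rounding up, n = 143.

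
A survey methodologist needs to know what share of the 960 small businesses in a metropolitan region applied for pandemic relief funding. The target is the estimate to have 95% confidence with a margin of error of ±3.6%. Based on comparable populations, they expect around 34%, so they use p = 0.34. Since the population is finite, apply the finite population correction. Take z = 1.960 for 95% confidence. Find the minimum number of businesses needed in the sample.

394

Unadjusted: n₀ = 1.960² × 0.34 × 0.66 / 0.036² ≈ 665.17, so n₀ = 666.
Finite population correction with N = 960: n = n₀ / (1 + (n₀−1)/N) = 666 / (1 + 665/960) = 666 / 1.6927 ≈ 393.45.
Rounding up, n = 394.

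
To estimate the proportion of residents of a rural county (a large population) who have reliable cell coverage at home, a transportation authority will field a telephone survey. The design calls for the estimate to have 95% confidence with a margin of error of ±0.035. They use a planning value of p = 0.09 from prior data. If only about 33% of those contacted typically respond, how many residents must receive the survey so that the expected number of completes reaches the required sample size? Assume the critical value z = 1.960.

779

Completed interviews needed: n₀ = 1.960² × 0.0819 / 0.035² ≈ 256.84 → 257.
At a 33% response rate, contacts needed = 257 / 0.33 ≈ 778.79 → 779.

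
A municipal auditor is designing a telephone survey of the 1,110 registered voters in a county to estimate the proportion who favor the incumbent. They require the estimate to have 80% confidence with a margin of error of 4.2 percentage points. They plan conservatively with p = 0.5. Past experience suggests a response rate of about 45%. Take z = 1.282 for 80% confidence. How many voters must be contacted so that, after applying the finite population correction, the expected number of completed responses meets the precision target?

429

Completed interviews needed (unadjusted): n₀ = 1.282² × 0.2500 / 0.042² ≈ 232.93 → 233.
FPC for N = 1,110: n = 233 / (1 + 232/1110) = 233 / 1.2090 ≈ 192.72 → 193.
At a 45% response rate, contacts needed = 193 / 0.45 ≈ 428.89 → 429.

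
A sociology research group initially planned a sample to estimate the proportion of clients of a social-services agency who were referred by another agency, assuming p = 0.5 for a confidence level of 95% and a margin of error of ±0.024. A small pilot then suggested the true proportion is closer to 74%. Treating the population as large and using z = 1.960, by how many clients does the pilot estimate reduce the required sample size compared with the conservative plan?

Conservative (p = 0.5): n = 1.960² × 0.25 / 0.024² ≈ 1667.36 → 1668.
Using p = 0.74: p(1−p) = 0.1924, so n = 1.960² × 0.1924 / 0.024² ≈ 1283.20 → 1284.
Reduction: 1668 − 1284 = 384.

384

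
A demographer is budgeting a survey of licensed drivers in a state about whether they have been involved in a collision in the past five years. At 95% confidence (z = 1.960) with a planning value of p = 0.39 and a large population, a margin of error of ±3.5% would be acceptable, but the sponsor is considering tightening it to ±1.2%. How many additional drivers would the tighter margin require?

At ±3.5%: n = 1.960² × 0.2379 / 0.035² ≈ 746.05 → 747.
At ±1.2%: n = 1.960² × 0.2379 / 0.012² ≈ 6346.64 → 6347.
Additional respondents: 6347 − 747 = 5600.

5600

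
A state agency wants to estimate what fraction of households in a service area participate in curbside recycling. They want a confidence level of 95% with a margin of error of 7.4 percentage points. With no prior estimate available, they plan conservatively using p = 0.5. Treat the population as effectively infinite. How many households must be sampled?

176

For 95% confidence, z = 1.960.
With p = 0.5, p(1−p) = 0.25.
n = z²·p(1−p)/E² = 1.960² × 0.2500 / 0.074² = 3.8416 × 0.2500 / 0.005476 ≈ 175.38.
Rounding up gives n = 176.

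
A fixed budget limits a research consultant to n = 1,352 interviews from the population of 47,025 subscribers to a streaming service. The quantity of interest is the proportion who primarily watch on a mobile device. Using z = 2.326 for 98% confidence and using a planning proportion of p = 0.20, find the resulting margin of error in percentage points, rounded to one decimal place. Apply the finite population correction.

2.5

Finite-population factor: (N−n)/(N−1) = (47025−1352)/(47025−1) = 0.9713.
SE(p̂) = √[p(1−p)/n · (N−n)/(N−1)] = √[0.1600/1352 × 0.9713] = 0.01072.
E = z × SE = 2.326 × 0.01072 = 0.02494 ≈ 2.5 percentage points.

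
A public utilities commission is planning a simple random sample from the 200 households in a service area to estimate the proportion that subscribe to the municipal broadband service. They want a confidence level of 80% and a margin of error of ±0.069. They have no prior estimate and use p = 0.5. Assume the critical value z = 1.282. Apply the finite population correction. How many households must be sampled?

61

Unadjusted: n₀ = 1.282² × 0.50 × 0.50 / 0.069² ≈ 86.30, so n₀ = 87.
Finite population correction with N = 200: n = n₀ / (1 + (n₀−1)/N) = 87 / (1 + 86/200) = 87 / 1.4300 ≈ 60.84.
Rounding up, n = 61.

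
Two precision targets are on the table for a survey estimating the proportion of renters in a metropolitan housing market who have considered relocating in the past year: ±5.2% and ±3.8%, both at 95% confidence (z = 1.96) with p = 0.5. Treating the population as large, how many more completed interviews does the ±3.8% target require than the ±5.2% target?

At ±5.2%: n = 1.96² × 0.2500 / 0.052² ≈ 355.18 → 356.
At ±3.8%: n = 1.96² × 0.2500 / 0.038² ≈ 665.10 → 666.
Additional respondents: 666 − 356 = 310.

310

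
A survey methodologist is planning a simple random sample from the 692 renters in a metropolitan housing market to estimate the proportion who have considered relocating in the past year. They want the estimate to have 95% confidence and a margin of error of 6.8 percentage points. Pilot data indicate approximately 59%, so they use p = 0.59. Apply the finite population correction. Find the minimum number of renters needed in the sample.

For 95% confidence, z = 1.960.
Unadjusted: n₀ = 1.960² × 0.59 × 0.41 / 0.068² ≈ 200.97, so n₀ = 201.
Finite population correction with N = 692: n = n₀ / (1 + (n₀−1)/N) = 201 / (1 + 200/692) = 201 / 1.2890 ≈ 155.93.
Rounding up, n = 156.

156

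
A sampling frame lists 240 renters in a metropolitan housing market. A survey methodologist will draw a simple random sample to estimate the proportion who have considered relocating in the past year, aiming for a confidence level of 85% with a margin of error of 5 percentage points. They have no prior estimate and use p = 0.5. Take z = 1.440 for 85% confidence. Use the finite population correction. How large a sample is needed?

Unadjusted: n₀ = 1.440² × 0.50 × 0.50 / 0.050² ≈ 207.36, so n₀ = 208.
Finite population correction with N = 240: n = n₀ / (1 + (n₀−1)/N) = 208 / (1 + 207/240) = 208 / 1.8625 ≈ 111.68.
Rounding up, n = 112.

112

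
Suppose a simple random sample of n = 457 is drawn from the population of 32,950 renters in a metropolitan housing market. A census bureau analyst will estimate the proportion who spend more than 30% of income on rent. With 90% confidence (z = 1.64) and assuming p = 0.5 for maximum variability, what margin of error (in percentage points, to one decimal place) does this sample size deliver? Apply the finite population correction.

3.8

Finite-population factor: (N−n)/(N−1) = (32950−457)/(32950−1) = 0.9862.
SE(p̂) = √[p(1−p)/n · (N−n)/(N−1)] = √[0.2500/457 × 0.9862] = 0.02323.
E = z × SE = 1.64 × 0.02323 = 0.03809 ≈ 3.8 percentage points.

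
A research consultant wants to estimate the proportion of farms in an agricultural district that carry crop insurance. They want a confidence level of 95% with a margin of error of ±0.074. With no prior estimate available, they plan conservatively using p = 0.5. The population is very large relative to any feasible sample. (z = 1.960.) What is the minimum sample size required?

With p = 0.5, p(1−p) = 0.25.
n = z²·p(1−p)/E² = 1.960² × 0.2500 / 0.074² = 3.8416 × 0.2500 / 0.005476 ≈ 175.38.
Rounding up gives n = 176.

176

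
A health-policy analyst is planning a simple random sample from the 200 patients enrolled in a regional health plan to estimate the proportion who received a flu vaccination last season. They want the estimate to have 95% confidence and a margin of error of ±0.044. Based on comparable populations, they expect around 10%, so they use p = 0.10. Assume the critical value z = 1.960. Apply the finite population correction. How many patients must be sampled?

95

Unadjusted: n₀ = 1.960² × 0.10 × 0.90 / 0.044² ≈ 178.59, so n₀ = 179.
Finite population correction with N = 200: n = n₀ / (1 + (n₀−1)/N) = 179 / (1 + 178/200) = 179 / 1.8900 ≈ 94.71.
Rounding up, n = 95.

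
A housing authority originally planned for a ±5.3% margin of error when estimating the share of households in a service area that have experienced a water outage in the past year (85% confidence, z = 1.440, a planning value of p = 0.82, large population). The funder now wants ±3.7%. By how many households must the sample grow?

At ±5.3%: n = 1.440² × 0.1476 / 0.053² ≈ 108.96 → 109.
At ±3.7%: n = 1.440² × 0.1476 / 0.037² ≈ 223.57 → 224.
Additional respondents: 224 − 109 = 115.

115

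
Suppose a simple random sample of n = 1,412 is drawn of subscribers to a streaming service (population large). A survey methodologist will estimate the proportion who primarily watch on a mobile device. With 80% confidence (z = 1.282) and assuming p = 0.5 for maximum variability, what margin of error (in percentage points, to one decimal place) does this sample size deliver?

1.7

SE(p̂) = √[p(1−p)/n] = √[0.2500/1412] = 0.01331.
E = z × SE = 1.282 × 0.01331 = 0.01706, or 1.7 percentage points.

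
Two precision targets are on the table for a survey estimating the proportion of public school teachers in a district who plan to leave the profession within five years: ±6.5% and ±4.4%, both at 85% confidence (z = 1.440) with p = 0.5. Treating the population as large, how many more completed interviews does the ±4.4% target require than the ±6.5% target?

145

At ±6.5%: n = 1.440² × 0.2500 / 0.065² ≈ 122.70 → 123.
At ±4.4%: n = 1.440² × 0.2500 / 0.044² ≈ 267.77 → 268.
Additional respondents: 268 − 123 = 145.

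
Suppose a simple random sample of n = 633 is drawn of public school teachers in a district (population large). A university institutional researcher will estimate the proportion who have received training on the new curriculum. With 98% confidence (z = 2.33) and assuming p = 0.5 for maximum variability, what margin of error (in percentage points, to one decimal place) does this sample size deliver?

SE(p̂) = √[p(1−p)/n] = √[0.2500/633] = 0.01987.
E = z × SE = 2.33 × 0.01987 = 0.04630, or 4.6 percentage points.

4.6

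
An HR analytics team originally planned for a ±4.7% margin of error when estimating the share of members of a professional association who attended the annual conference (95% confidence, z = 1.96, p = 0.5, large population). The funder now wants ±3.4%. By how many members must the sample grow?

396

At ±4.7%: n = 1.96² × 0.2500 / 0.047² ≈ 434.77 → 435.
At ±3.4%: n = 1.96² × 0.2500 / 0.034² ≈ 830.80 → 831.
Additional respondents: 831 − 435 = 396.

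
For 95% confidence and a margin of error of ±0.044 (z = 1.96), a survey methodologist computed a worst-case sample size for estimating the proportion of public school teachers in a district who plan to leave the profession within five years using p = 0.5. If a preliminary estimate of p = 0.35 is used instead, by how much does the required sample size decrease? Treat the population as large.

Conservative (p = 0.5): n = 1.96² × 0.25 / 0.044² ≈ 496.07 → 497.
Using p = 0.35: p(1−p) = 0.2275, so n = 1.96² × 0.2275 / 0.044² ≈ 451.43 → 452.
Reduction: 497 − 452 = 45.

45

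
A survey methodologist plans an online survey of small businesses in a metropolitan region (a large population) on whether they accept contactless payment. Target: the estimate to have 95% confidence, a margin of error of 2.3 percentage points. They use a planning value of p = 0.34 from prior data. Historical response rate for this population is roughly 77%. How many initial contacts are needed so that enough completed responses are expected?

For 95% confidence, z = 1.960.
Completed interviews needed: n₀ = 1.960² × 0.2244 / 0.023² ≈ 1629.59 → 1630.
At a 77% response rate, contacts needed = 1630 / 0.77 ≈ 2116.88 → 2117.

2117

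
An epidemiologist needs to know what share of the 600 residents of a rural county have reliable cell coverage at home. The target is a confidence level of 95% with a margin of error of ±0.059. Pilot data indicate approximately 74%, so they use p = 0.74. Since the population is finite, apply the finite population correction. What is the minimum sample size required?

For 95% confidence, z = 1.960.
Unadjusted: n₀ = 1.960² × 0.74 × 0.26 / 0.059² ≈ 212.33, so n₀ = 213.
Finite population correction with N = 600: n = n₀ / (1 + (n₀−1)/N) = 213 / (1 + 212/600) = 213 / 1.3533 ≈ 157.39.
Rounding up, n = 158.

158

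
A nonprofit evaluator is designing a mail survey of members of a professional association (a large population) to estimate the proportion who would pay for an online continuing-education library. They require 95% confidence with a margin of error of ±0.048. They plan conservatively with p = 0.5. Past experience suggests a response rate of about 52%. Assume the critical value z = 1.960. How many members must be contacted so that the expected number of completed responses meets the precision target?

802

Completed interviews needed: n₀ = 1.960² × 0.2500 / 0.048² ≈ 416.84 → 417.
At a 52% response rate, contacts needed = 417 / 0.52 ≈ 801.92 → 802.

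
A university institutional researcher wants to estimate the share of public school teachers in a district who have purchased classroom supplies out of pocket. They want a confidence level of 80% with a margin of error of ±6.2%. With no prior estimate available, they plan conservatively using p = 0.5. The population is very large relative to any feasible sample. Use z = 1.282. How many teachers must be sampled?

107

With p = 0.5, p(1−p) = 0.25.
n = z²·p(1−p)/E² = 1.282² × 0.2500 / 0.062² = 1.6435 × 0.2500 / 0.003844 ≈ 106.89.
Rounding up gives n = 107.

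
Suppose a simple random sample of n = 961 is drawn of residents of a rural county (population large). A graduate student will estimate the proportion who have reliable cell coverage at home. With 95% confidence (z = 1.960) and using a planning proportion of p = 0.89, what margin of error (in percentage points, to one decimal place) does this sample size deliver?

SE(p̂) = √[p(1−p)/n] = √[0.0979/961] = 0.01009.
E = z × SE = 1.960 × 0.01009 = 0.01978, or 2.0 percentage points.

2.0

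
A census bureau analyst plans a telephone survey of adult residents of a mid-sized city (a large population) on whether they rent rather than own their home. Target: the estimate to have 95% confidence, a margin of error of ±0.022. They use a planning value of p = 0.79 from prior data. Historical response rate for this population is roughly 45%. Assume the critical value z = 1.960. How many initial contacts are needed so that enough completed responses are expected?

2927

Completed interviews needed: n₀ = 1.960² × 0.1659 / 0.022² ≈ 1316.78 → 1317.
At a 45% response rate, contacts needed = 1317 / 0.45 ≈ 2926.67 → 2927.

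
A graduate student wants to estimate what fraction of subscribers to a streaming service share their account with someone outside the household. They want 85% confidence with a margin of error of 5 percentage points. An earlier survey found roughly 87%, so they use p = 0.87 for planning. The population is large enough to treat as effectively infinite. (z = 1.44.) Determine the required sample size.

With p = 0.87, p(1−p) = 0.1131.
n = z²·p(1−p)/E² = 1.44² × 0.1131 / 0.050² = 2.0736 × 0.1131 / 0.002500 ≈ 93.81.
Rounding up gives n = 94.

94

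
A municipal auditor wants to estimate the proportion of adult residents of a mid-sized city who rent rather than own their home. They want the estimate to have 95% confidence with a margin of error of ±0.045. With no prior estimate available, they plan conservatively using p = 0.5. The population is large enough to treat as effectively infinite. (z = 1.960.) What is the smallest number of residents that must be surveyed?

With p = 0.5, p(1−p) = 0.25.
n = z²·p(1−p)/E² = 1.960² × 0.2500 / 0.045² = 3.8416 × 0.2500 / 0.002025 ≈ 474.27.
Rounding up gives n = 475.

475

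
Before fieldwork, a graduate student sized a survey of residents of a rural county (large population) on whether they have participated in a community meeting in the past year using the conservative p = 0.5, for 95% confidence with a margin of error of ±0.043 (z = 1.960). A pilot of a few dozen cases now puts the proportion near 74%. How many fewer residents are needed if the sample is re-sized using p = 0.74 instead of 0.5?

120

Conservative (p = 0.5): n = 1.960² × 0.25 / 0.043² ≈ 519.42 → 520.
Using p = 0.74: p(1−p) = 0.1924, so n = 1.960² × 0.1924 / 0.043² ≈ 399.74 → 400.
Reduction: 520 − 400 = 120.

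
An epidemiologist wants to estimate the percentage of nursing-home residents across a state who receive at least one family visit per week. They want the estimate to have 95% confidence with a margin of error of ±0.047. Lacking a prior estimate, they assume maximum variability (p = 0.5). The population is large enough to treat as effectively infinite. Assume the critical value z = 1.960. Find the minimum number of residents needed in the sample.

435

With p = 0.5, p(1−p) = 0.25.
n = z²·p(1−p)/E² = 1.960² × 0.2500 / 0.047² = 3.8416 × 0.2500 / 0.002209 ≈ 434.77.
Rounding up gives n = 435.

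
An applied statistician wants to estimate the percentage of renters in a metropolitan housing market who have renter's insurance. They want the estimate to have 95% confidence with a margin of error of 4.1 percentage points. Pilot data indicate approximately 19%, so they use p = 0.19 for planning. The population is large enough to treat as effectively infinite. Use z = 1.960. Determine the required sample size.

With p = 0.19, p(1−p) = 0.1539.
n = z²·p(1−p)/E² = 1.960² × 0.1539 / 0.041² = 3.8416 × 0.1539 / 0.001681 ≈ 351.71.
Rounding up gives n = 352.

352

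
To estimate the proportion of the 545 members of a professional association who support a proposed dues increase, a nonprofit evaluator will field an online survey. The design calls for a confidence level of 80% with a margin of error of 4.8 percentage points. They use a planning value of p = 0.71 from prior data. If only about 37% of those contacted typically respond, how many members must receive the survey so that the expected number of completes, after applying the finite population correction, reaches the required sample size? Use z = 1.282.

314

Completed interviews needed (unadjusted): n₀ = 1.282² × 0.2059 / 0.048² ≈ 146.88 → 147.
FPC for N = 545: n = 147 / (1 + 146/545) = 147 / 1.2679 ≈ 115.94 → 116.
At a 37% response rate, contacts needed = 116 / 0.37 ≈ 313.51 → 314.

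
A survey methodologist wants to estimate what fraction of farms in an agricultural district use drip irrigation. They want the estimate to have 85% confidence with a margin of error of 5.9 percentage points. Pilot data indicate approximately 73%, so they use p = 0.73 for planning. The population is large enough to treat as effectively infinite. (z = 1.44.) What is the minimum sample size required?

118

With p = 0.73, p(1−p) = 0.1971.
n = z²·p(1−p)/E² = 1.44² × 0.1971 / 0.059² = 2.0736 × 0.1971 / 0.003481 ≈ 117.41.
Rounding up gives n = 118.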